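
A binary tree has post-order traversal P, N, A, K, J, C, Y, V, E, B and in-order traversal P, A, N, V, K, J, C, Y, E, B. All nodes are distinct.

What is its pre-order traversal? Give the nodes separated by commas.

B, E, V, A, P, N, Y, C, J, K

The last element of post-order is the root; it splits in-order into left and right subtrees.
Root B: left subtree has 9 nodes {P, A, N, V, K, J, C, Y, E}, right has 0 { }.
  Root E: left subtree has 8 nodes {P, A, N, V, K, J, C, Y}, right has 0 { }.
    Root V: left subtree has 3 nodes {P, A, N}, right has 4 {K, J, C, Y}.
      Root A: left subtree has 1 node {P}, right has 1 {N}.
      Root Y: left subtree has 3 nodes {K, J, C}, right has 0 { }.
        Root C: left subtree has 2 nodes {K, J}, right has 0 { }.
          Root J: left subtree has 1 node {K}, right has 0 { }.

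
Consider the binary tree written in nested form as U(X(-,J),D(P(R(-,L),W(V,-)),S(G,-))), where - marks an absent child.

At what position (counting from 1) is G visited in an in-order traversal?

10

In-order visits the left subtree, then the node, then the right subtree.
At U: go left to X.
  At X: no left child.
  Visit X.
  At X: go right to J.
    J is a leaf — visit J.
Visit U.
At U: go right to D.
  At D: go left to P.
    At P: go left to R.
      At R: no left child.
      Visit R.
      At R: go right to L.
        L is a leaf — visit L.
    Visit P.
    At P: go right to W.
      At W: go left to V.
        V is a leaf — visit V.
      Visit W.
      At W: no right child.
  Visit D.
  At D: go right to S.
    At S: go left to G.
      G is a leaf — visit G.
    Visit S.
    At S: no right child.
Full in-order sequence: X, J, U, R, L, P, V, W, D, G, S.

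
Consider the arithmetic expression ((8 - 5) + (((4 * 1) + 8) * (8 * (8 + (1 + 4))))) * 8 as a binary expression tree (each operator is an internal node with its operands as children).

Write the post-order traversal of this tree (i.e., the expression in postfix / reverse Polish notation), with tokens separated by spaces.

Post-order on an expression tree gives postfix notation: for each operator, emit left operand, right operand, then the operator.

8 5 - 4 1 * 8 + 8 8 1 4 + + * * + 8 *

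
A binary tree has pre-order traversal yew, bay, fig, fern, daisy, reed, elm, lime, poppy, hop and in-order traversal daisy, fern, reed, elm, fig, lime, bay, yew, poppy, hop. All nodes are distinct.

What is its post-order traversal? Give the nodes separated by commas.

The first element of pre-order is the root; it splits in-order into left and right subtrees.
Root yew: left subtree has 7 nodes {daisy, fern, reed, elm, fig, lime, bay}, right has 2 {poppy, hop}.
  Root bay: left subtree has 6 nodes {daisy, fern, reed, elm, fig, lime}, right has 0 { }.
    Root fig: left subtree has 4 nodes {daisy, fern, reed, elm}, right has 1 {lime}.
      Root fern: left subtree has 1 node {daisy}, right has 2 {reed, elm}.
        Root reed: left subtree has 0 nodes { }, right has 1 {elm}.
  Root poppy: left subtree has 0 nodes { }, right has 1 {hop}.

daisy, elm, reed, fern, lime, fig, bay, hop, poppy, yew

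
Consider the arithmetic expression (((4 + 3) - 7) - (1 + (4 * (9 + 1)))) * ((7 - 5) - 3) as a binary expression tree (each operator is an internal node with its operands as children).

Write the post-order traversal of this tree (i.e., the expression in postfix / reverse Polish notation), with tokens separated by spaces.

4 3 + 7 - 1 4 9 1 + * + - 7 5 - 3 - *

Post-order on an expression tree gives postfix notation: for each operator, emit left operand, right operand, then the operator.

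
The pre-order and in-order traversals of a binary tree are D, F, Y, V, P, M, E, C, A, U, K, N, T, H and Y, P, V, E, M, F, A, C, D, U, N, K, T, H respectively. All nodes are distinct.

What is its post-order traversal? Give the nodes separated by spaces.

The first element of pre-order is the root; it splits in-order into left and right subtrees.
Root D: left subtree has 8 nodes {Y, P, V, E, M, F, A, C}, right has 5 {U, N, K, T, H}.
  Root F: left subtree has 5 nodes {Y, P, V, E, M}, right has 2 {A, C}.
    Root Y: left subtree has 0 nodes { }, right has 4 {P, V, E, M}.
      Root V: left subtree has 1 node {P}, right has 2 {E, M}.
        Root M: left subtree has 1 node {E}, right has 0 { }.
    Root C: left subtree has 1 node {A}, right has 0 { }.
  Root U: left subtree has 0 nodes { }, right has 4 {N, K, T, H}.
    Root K: left subtree has 1 node {N}, right has 2 {T, H}.
      Root T: left subtree has 0 nodes { }, right has 1 {H}.

P E M V Y A C F N H T K U D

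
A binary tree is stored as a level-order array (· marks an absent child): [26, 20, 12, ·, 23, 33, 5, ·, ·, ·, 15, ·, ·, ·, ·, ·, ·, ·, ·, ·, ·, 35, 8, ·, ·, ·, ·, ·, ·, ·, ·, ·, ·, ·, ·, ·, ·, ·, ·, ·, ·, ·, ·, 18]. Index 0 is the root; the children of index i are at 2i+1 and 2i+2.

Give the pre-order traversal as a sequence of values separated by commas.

Pre-order visits the node, then its left subtree, then its right subtree.
Visit 26.
At 26: go left to 20.
  Visit 20.
  At 20: no left child.
  At 20: go right to 23.
    Visit 23.
    At 23: no left child.
    At 23: go right to 15.
      Visit 15.
      At 15: go left to 35.
        Visit 35.
        At 35: go left to 18.
          18 is a leaf — visit 18.
        At 35: no right child.
      At 15: go right to 8.
        8 is a leaf — visit 8.
At 26: go right to 12.
  Visit 12.
  At 12: go left to 33.
    33 is a leaf — visit 33.
  At 12: go right to 5.
    5 is a leaf — visit 5.

26, 20, 23, 15, 35, 18, 8, 12, 33, 5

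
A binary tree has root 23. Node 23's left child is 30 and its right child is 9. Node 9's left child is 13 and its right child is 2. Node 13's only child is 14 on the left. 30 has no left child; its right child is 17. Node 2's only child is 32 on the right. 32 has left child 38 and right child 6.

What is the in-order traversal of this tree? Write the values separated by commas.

30, 17, 23, 14, 13, 9, 2, 38, 32, 6

In-order visits the left subtree, then the node, then the right subtree.
At 23: go left to 30.
  At 30: no left child.
  Visit 30.
  At 30: go right to 17.
    17 is a leaf — visit 17.
Visit 23.
At 23: go right to 9.
  At 9: go left to 13.
    At 13: go left to 14.
      14 is a leaf — visit 14.
    Visit 13.
    At 13: no right child.
  Visit 9.
  At 9: go right to 2.
    At 2: no left child.
    Visit 2.
    At 2: go right to 32.
      At 32: go left to 38.
        38 is a leaf — visit 38.
      Visit 32.
      At 32: go right to 6.
        6 is a leaf — visit 6.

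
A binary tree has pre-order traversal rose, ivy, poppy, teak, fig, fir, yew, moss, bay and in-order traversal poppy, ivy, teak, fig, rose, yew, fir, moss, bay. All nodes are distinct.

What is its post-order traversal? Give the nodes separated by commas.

poppy, fig, teak, ivy, yew, bay, moss, fir, rose

The first element of pre-order is the root; it splits in-order into left and right subtrees.
Root rose: left subtree has 4 nodes {poppy, ivy, teak, fig}, right has 4 {yew, fir, moss, bay}.
  Root ivy: left subtree has 1 node {poppy}, right has 2 {teak, fig}.
    Root teak: left subtree has 0 nodes { }, right has 1 {fig}.
  Root fir: left subtree has 1 node {yew}, right has 2 {moss, bay}.
    Root moss: left subtree has 0 nodes { }, right has 1 {bay}.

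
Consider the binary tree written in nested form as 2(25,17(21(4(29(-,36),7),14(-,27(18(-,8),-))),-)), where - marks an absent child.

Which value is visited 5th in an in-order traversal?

4

In-order visits the left subtree, then the node, then the right subtree.
At 2: go left to 25.
  25 is a leaf — visit 25.
Visit 2.
At 2: go right to 17.
  At 17: go left to 21.
    At 21: go left to 4.
      At 4: go left to 29.
        At 29: no left child.
        Visit 29.
        At 29: go right to 36.
          36 is a leaf — visit 36.
      Visit 4.
      At 4: go right to 7.
        7 is a leaf — visit 7.
    Visit 21.
    At 21: go right to 14.
      At 14: no left child.
      Visit 14.
      At 14: go right to 27.
        At 27: go left to 18.
          At 18: no left child.
          Visit 18.
          At 18: go right to 8.
            8 is a leaf — visit 8.
        Visit 27.
        At 27: no right child.
  Visit 17.
  At 17: no right child.
Full in-order sequence: 25, 2, 29, 36, 4, 7, 21, 14, 18, 8, 27, 17.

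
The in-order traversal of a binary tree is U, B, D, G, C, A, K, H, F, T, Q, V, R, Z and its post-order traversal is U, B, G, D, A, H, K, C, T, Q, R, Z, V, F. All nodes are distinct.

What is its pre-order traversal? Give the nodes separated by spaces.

F C D B U G K A H V Q T Z R

The last element of post-order is the root; it splits in-order into left and right subtrees.
Root F: left subtree has 8 nodes {U, B, D, G, C, A, K, H}, right has 5 {T, Q, V, R, Z}.
  Root C: left subtree has 4 nodes {U, B, D, G}, right has 3 {A, K, H}.
    Root D: left subtree has 2 nodes {U, B}, right has 1 {G}.
      Root B: left subtree has 1 node {U}, right has 0 { }.
    Root K: left subtree has 1 node {A}, right has 1 {H}.
  Root V: left subtree has 2 nodes {T, Q}, right has 2 {R, Z}.
    Root Q: left subtree has 1 node {T}, right has 0 { }.
    Root Z: left subtree has 1 node {R}, right has 0 { }.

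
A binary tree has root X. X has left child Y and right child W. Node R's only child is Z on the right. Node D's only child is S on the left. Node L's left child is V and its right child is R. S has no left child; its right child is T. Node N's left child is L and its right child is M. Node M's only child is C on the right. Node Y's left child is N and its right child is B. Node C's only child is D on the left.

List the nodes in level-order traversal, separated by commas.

Level-order visits nodes level by level from the root, left to right within each level.
Level 0: X
Level 1: Y, W
Level 2: N, B
Level 3: L, M
Level 4: V, R, C
Level 5: Z, D
Level 6: S
Level 7: T

X, Y, W, N, B, L, M, V, R, C, Z, D, S, T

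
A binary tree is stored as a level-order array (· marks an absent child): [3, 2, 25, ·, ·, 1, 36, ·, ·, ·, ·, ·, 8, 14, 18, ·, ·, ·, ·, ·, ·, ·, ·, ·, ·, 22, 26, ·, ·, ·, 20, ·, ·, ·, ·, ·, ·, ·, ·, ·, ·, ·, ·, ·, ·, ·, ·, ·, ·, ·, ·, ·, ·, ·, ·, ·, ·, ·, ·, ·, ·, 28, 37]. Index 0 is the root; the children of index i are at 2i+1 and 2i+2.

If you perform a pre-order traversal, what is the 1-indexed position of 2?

Pre-order visits the node, then its left subtree, then its right subtree.
Visit 3.
At 3: go left to 2.
  2 is a leaf — visit 2.
At 3: go right to 25.
  Visit 25.
  At 25: go left to 1.
    Visit 1.
    At 1: no left child.
    At 1: go right to 8.
      Visit 8.
      At 8: go left to 22.
        22 is a leaf — visit 22.
      At 8: go right to 26.
        26 is a leaf — visit 26.
  At 25: go right to 36.
    Visit 36.
    At 36: go left to 14.
      14 is a leaf — visit 14.
    At 36: go right to 18.
      Visit 18.
      At 18: no left child.
      At 18: go right to 20.
        Visit 20.
        At 20: go left to 28.
          28 is a leaf — visit 28.
        At 20: go right to 37.
          37 is a leaf — visit 37.
Full pre-order sequence: 3, 2, 25, 1, 8, 22, 26, 36, 14, 18, 20, 28, 37.

2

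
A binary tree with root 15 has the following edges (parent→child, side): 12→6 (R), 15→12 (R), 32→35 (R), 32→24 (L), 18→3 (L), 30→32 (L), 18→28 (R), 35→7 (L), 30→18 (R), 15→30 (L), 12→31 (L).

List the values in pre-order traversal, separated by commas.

Pre-order visits the node, then its left subtree, then its right subtree.
Visit 15.
At 15: go left to 30.
  Visit 30.
  At 30: go left to 32.
    Visit 32.
    At 32: go left to 24.
      24 is a leaf — visit 24.
    At 32: go right to 35.
      Visit 35.
      At 35: go left to 7.
        7 is a leaf — visit 7.
      At 35: no right child.
  At 30: go right to 18.
    Visit 18.
    At 18: go left to 3.
      3 is a leaf — visit 3.
    At 18: go right to 28.
      28 is a leaf — visit 28.
At 15: go right to 12.
  Visit 12.
  At 12: go left to 31.
    31 is a leaf — visit 31.
  At 12: go right to 6.
    6 is a leaf — visit 6.

15, 30, 32, 24, 35, 7, 18, 3, 28, 12, 31, 6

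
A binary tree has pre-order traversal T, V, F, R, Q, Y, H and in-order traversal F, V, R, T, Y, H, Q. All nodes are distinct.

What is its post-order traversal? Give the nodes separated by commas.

The first element of pre-order is the root; it splits in-order into left and right subtrees.
Root T: left subtree has 3 nodes {F, V, R}, right has 3 {Y, H, Q}.
  Root V: left subtree has 1 node {F}, right has 1 {R}.
  Root Q: left subtree has 2 nodes {Y, H}, right has 0 { }.
    Root Y: left subtree has 0 nodes { }, right has 1 {H}.

F, R, V, H, Y, Q, T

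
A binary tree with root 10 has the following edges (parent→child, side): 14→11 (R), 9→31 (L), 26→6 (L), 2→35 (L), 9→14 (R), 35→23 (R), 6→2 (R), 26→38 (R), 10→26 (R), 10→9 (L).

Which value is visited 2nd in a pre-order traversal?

Pre-order visits the node, then its left subtree, then its right subtree.
Visit 10.
At 10: go left to 9.
  Visit 9.
  At 9: go left to 31.
    31 is a leaf — visit 31.
  At 9: go right to 14.
    Visit 14.
    At 14: no left child.
    At 14: go right to 11.
      11 is a leaf — visit 11.
At 10: go right to 26.
  Visit 26.
  At 26: go left to 6.
    Visit 6.
    At 6: no left child.
    At 6: go right to 2.
      Visit 2.
      At 2: go left to 35.
        Visit 35.
        At 35: no left child.
        At 35: go right to 23.
          23 is a leaf — visit 23.
      At 2: no right child.
  At 26: go right to 38.
    38 is a leaf — visit 38.
Full pre-order sequence: 10, 9, 31, 14, 11, 26, 6, 2, 35, 23, 38.

9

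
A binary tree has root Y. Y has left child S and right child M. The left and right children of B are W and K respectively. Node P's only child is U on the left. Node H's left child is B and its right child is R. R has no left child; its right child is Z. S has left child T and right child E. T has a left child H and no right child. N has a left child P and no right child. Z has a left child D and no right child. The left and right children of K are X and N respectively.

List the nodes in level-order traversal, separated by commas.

Y, S, M, T, E, H, B, R, W, K, Z, X, N, D, P, U

Level-order visits nodes level by level from the root, left to right within each level.
Level 0: Y
Level 1: S, M
Level 2: T, E
Level 3: H
Level 4: B, R
Level 5: W, K, Z
Level 6: X, N, D
Level 7: P
Level 8: U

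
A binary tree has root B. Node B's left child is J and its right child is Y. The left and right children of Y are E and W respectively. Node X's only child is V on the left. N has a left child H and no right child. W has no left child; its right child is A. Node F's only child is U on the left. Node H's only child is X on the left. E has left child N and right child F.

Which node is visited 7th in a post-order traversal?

Post-order visits the left subtree, then the right subtree, then the node.
At B: go left to J.
  J is a leaf — visit J.
At B: go right to Y.
  At Y: go left to E.
    At E: go left to N.
      At N: go left to H.
        At H: go left to X.
          At X: go left to V.
            V is a leaf — visit V.
          At X: no right child.
          Visit X.
        At H: no right child.
        Visit H.
      At N: no right child.
      Visit N.
    At E: go right to F.
      At F: go left to U.
        U is a leaf — visit U.
      At F: no right child.
      Visit F.
    Visit E.
  At Y: go right to W.
    At W: no left child.
    At W: go right to A.
      A is a leaf — visit A.
    Visit W.
  Visit Y.
Visit B.
Full post-order sequence: J, V, X, H, N, U, F, E, A, W, Y, B.

F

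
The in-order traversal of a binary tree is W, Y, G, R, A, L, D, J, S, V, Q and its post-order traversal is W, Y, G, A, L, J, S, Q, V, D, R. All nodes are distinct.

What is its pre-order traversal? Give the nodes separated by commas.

The last element of post-order is the root; it splits in-order into left and right subtrees.
Root R: left subtree has 3 nodes {W, Y, G}, right has 7 {A, L, D, J, S, V, Q}.
  Root G: left subtree has 2 nodes {W, Y}, right has 0 { }.
    Root Y: left subtree has 1 node {W}, right has 0 { }.
  Root D: left subtree has 2 nodes {A, L}, right has 4 {J, S, V, Q}.
    Root L: left subtree has 1 node {A}, right has 0 { }.
    Root V: left subtree has 2 nodes {J, S}, right has 1 {Q}.
      Root S: left subtree has 1 node {J}, right has 0 { }.

R, G, Y, W, D, L, A, V, S, J, Q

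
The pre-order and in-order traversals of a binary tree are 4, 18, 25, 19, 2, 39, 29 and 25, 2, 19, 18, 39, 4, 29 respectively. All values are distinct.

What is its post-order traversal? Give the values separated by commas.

2, 19, 25, 39, 18, 29, 4

The first element of pre-order is the root; it splits in-order into left and right subtrees.
Root 4: left subtree has 5 nodes {25, 2, 19, 18, 39}, right has 1 {29}.
  Root 18: left subtree has 3 nodes {25, 2, 19}, right has 1 {39}.
    Root 25: left subtree has 0 nodes { }, right has 2 {2, 19}.
      Root 19: left subtree has 1 node {2}, right has 0 { }.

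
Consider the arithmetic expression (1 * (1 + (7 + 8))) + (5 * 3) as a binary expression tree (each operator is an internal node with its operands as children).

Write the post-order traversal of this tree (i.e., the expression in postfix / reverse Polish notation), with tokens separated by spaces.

Post-order on an expression tree gives postfix notation: for each operator, emit left operand, right operand, then the operator.

1 1 7 8 + + * 5 3 * +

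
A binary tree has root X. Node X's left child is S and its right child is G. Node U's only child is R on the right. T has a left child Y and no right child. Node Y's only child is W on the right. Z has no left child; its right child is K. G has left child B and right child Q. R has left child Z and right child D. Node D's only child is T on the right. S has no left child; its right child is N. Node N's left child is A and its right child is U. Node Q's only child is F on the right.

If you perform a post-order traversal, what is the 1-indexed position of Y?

Post-order visits the left subtree, then the right subtree, then the node.
At X: go left to S.
  At S: no left child.
  At S: go right to N.
    At N: go left to A.
      A is a leaf — visit A.
    At N: go right to U.
      At U: no left child.
      At U: go right to R.
        At R: go left to Z.
          At Z: no left child.
          At Z: go right to K.
            K is a leaf — visit K.
          Visit Z.
        At R: go right to D.
          At D: no left child.
          At D: go right to T.
            At T: go left to Y.
              At Y: no left child.
              At Y: go right to W.
                W is a leaf — visit W.
              Visit Y.
            At T: no right child.
            Visit T.
          Visit D.
        Visit R.
      Visit U.
    Visit N.
  Visit S.
At X: go right to G.
  At G: go left to B.
    B is a leaf — visit B.
  At G: go right to Q.
    At Q: no left child.
    At Q: go right to F.
      F is a leaf — visit F.
    Visit Q.
  Visit G.
Visit X.
Full post-order sequence: A, K, Z, W, Y, T, D, R, U, N, S, B, F, Q, G, X.

5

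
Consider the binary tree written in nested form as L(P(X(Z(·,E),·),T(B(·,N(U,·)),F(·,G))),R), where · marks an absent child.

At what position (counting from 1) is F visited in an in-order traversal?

In-order visits the left subtree, then the node, then the right subtree.
At L: go left to P.
  At P: go left to X.
    At X: go left to Z.
      At Z: no left child.
      Visit Z.
      At Z: go right to E.
        E is a leaf — visit E.
    Visit X.
    At X: no right child.
  Visit P.
  At P: go right to T.
    At T: go left to B.
      At B: no left child.
      Visit B.
      At B: go right to N.
        At N: go left to U.
          U is a leaf — visit U.
        Visit N.
        At N: no right child.
    Visit T.
    At T: go right to F.
      At F: no left child.
      Visit F.
      At F: go right to G.
        G is a leaf — visit G.
Visit L.
At L: go right to R.
  R is a leaf — visit R.
Full in-order sequence: Z, E, X, P, B, U, N, T, F, G, L, R.

9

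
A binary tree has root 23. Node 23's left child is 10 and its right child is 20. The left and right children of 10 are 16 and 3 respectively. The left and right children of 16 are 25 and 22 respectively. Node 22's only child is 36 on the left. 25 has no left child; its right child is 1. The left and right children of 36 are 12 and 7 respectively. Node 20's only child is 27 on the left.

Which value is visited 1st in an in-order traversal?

In-order visits the left subtree, then the node, then the right subtree.
At 23: go left to 10.
  At 10: go left to 16.
    At 16: go left to 25.
      At 25: no left child.
      Visit 25.
      At 25: go right to 1.
        1 is a leaf — visit 1.
    Visit 16.
    At 16: go right to 22.
      At 22: go left to 36.
        At 36: go left to 12.
          12 is a leaf — visit 12.
        Visit 36.
        At 36: go right to 7.
          7 is a leaf — visit 7.
      Visit 22.
      At 22: no right child.
  Visit 10.
  At 10: go right to 3.
    3 is a leaf — visit 3.
Visit 23.
At 23: go right to 20.
  At 20: go left to 27.
    27 is a leaf — visit 27.
  Visit 20.
  At 20: no right child.
Full in-order sequence: 25, 1, 16, 12, 36, 7, 22, 10, 3, 23, 27, 20.

25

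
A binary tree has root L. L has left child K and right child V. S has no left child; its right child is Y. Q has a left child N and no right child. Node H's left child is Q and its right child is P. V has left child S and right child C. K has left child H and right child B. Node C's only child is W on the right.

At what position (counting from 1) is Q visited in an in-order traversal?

In-order visits the left subtree, then the node, then the right subtree.
At L: go left to K.
  At K: go left to H.
    At H: go left to Q.
      At Q: go left to N.
        N is a leaf — visit N.
      Visit Q.
      At Q: no right child.
    Visit H.
    At H: go right to P.
      P is a leaf — visit P.
  Visit K.
  At K: go right to B.
    B is a leaf — visit B.
Visit L.
At L: go right to V.
  At V: go left to S.
    At S: no left child.
    Visit S.
    At S: go right to Y.
      Y is a leaf — visit Y.
  Visit V.
  At V: go right to C.
    At C: no left child.
    Visit C.
    At C: go right to W.
      W is a leaf — visit W.
Full in-order sequence: N, Q, H, P, K, B, L, S, Y, V, C, W.

2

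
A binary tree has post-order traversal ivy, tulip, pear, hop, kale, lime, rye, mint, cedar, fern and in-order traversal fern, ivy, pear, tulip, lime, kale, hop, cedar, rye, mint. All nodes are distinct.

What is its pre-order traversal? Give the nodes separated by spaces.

fern cedar lime pear ivy tulip kale hop mint rye

The last element of post-order is the root; it splits in-order into left and right subtrees.
Root fern: left subtree has 0 nodes { }, right has 9 {ivy, pear, tulip, lime, kale, hop, cedar, rye, mint}.
  Root cedar: left subtree has 6 nodes {ivy, pear, tulip, lime, kale, hop}, right has 2 {rye, mint}.
    Root lime: left subtree has 3 nodes {ivy, pear, tulip}, right has 2 {kale, hop}.
      Root pear: left subtree has 1 node {ivy}, right has 1 {tulip}.
      Root kale: left subtree has 0 nodes { }, right has 1 {hop}.
    Root mint: left subtree has 1 node {rye}, right has 0 { }.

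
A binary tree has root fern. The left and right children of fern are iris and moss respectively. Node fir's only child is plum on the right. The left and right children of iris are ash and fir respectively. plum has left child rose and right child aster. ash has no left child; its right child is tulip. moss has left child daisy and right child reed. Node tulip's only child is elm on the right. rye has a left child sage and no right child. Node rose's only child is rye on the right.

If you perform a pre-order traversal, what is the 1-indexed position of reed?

Pre-order visits the node, then its left subtree, then its right subtree.
Visit fern.
At fern: go left to iris.
  Visit iris.
  At iris: go left to ash.
    Visit ash.
    At ash: no left child.
    At ash: go right to tulip.
      Visit tulip.
      At tulip: no left child.
      At tulip: go right to elm.
        elm is a leaf — visit elm.
  At iris: go right to fir.
    Visit fir.
    At fir: no left child.
    At fir: go right to plum.
      Visit plum.
      At plum: go left to rose.
        Visit rose.
        At rose: no left child.
        At rose: go right to rye.
          Visit rye.
          At rye: go left to sage.
            sage is a leaf — visit sage.
          At rye: no right child.
      At plum: go right to aster.
        aster is a leaf — visit aster.
At fern: go right to moss.
  Visit moss.
  At moss: go left to daisy.
    daisy is a leaf — visit daisy.
  At moss: go right to reed.
    reed is a leaf — visit reed.
Full pre-order sequence: fern, iris, ash, tulip, elm, fir, plum, rose, rye, sage, aster, moss, daisy, reed.

14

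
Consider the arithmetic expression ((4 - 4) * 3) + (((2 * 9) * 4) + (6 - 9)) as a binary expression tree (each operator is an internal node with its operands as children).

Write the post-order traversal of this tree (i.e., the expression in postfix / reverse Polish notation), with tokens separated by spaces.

4 4 - 3 * 2 9 * 4 * 6 9 - + +

Post-order on an expression tree gives postfix notation: for each operator, emit left operand, right operand, then the operator.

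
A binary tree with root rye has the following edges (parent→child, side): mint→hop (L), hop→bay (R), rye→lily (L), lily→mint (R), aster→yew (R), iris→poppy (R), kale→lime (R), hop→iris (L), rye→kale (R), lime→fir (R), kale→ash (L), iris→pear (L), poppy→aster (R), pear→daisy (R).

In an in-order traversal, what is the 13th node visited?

kale

In-order visits the left subtree, then the node, then the right subtree.
At rye: go left to lily.
  At lily: no left child.
  Visit lily.
  At lily: go right to mint.
    At mint: go left to hop.
      At hop: go left to iris.
        At iris: go left to pear.
          At pear: no left child.
          Visit pear.
          At pear: go right to daisy.
            daisy is a leaf — visit daisy.
        Visit iris.
        At iris: go right to poppy.
          At poppy: no left child.
          Visit poppy.
          At poppy: go right to aster.
            At aster: no left child.
            Visit aster.
            At aster: go right to yew.
              yew is a leaf — visit yew.
      Visit hop.
      At hop: go right to bay.
        bay is a leaf — visit bay.
    Visit mint.
    At mint: no right child.
Visit rye.
At rye: go right to kale.
  At kale: go left to ash.
    ash is a leaf — visit ash.
  Visit kale.
  At kale: go right to lime.
    At lime: no left child.
    Visit lime.
    At lime: go right to fir.
      fir is a leaf — visit fir.
Full in-order sequence: lily, pear, daisy, iris, poppy, aster, yew, hop, bay, mint, rye, ash, kale, lime, fir.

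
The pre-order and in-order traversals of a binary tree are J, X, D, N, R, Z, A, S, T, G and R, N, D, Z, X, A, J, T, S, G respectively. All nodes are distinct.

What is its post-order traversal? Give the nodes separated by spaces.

R N Z D A X T G S J

The first element of pre-order is the root; it splits in-order into left and right subtrees.
Root J: left subtree has 6 nodes {R, N, D, Z, X, A}, right has 3 {T, S, G}.
  Root X: left subtree has 4 nodes {R, N, D, Z}, right has 1 {A}.
    Root D: left subtree has 2 nodes {R, N}, right has 1 {Z}.
      Root N: left subtree has 1 node {R}, right has 0 { }.
  Root S: left subtree has 1 node {T}, right has 1 {G}.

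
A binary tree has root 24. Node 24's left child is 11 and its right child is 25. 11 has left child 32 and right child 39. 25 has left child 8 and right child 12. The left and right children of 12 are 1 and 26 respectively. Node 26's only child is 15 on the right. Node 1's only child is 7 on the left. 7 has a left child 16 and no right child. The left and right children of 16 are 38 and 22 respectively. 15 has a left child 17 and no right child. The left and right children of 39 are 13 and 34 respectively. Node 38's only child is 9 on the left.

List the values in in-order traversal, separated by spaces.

In-order visits the left subtree, then the node, then the right subtree.
At 24: go left to 11.
  At 11: go left to 32.
    32 is a leaf — visit 32.
  Visit 11.
  At 11: go right to 39.
    At 39: go left to 13.
      13 is a leaf — visit 13.
    Visit 39.
    At 39: go right to 34.
      34 is a leaf — visit 34.
Visit 24.
At 24: go right to 25.
  At 25: go left to 8.
    8 is a leaf — visit 8.
  Visit 25.
  At 25: go right to 12.
    At 12: go left to 1.
      At 1: go left to 7.
        At 7: go left to 16.
          At 16: go left to 38.
            At 38: go left to 9.
              9 is a leaf — visit 9.
            Visit 38.
            At 38: no right child.
          Visit 16.
          At 16: go right to 22.
            22 is a leaf — visit 22.
        Visit 7.
        At 7: no right child.
      Visit 1.
      At 1: no right child.
    Visit 12.
    At 12: go right to 26.
      At 26: no left child.
      Visit 26.
      At 26: go right to 15.
        At 15: go left to 17.
          17 is a leaf — visit 17.
        Visit 15.
        At 15: no right child.

32 11 13 39 34 24 8 25 9 38 16 22 7 1 12 26 17 15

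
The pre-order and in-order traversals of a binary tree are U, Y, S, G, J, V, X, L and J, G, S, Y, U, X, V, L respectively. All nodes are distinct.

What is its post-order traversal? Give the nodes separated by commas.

J, G, S, Y, X, L, V, U

The first element of pre-order is the root; it splits in-order into left and right subtrees.
Root U: left subtree has 4 nodes {J, G, S, Y}, right has 3 {X, V, L}.
  Root Y: left subtree has 3 nodes {J, G, S}, right has 0 { }.
    Root S: left subtree has 2 nodes {J, G}, right has 0 { }.
      Root G: left subtree has 1 node {J}, right has 0 { }.
  Root V: left subtree has 1 node {X}, right has 1 {L}.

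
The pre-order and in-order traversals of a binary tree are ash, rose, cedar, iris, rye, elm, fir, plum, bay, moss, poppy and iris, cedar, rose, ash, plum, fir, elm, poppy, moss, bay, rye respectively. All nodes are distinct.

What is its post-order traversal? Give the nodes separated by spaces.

iris cedar rose plum fir poppy moss bay elm rye ash

The first element of pre-order is the root; it splits in-order into left and right subtrees.
Root ash: left subtree has 3 nodes {iris, cedar, rose}, right has 7 {plum, fir, elm, poppy, moss, bay, rye}.
  Root rose: left subtree has 2 nodes {iris, cedar}, right has 0 { }.
    Root cedar: left subtree has 1 node {iris}, right has 0 { }.
  Root rye: left subtree has 6 nodes {plum, fir, elm, poppy, moss, bay}, right has 0 { }.
    Root elm: left subtree has 2 nodes {plum, fir}, right has 3 {poppy, moss, bay}.
      Root fir: left subtree has 1 node {plum}, right has 0 { }.
      Root bay: left subtree has 2 nodes {poppy, moss}, right has 0 { }.
        Root moss: left subtree has 1 node {poppy}, right has 0 { }.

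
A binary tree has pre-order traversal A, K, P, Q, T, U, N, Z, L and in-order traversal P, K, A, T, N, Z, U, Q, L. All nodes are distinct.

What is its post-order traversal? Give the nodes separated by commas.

The first element of pre-order is the root; it splits in-order into left and right subtrees.
Root A: left subtree has 2 nodes {P, K}, right has 6 {T, N, Z, U, Q, L}.
  Root K: left subtree has 1 node {P}, right has 0 { }.
  Root Q: left subtree has 4 nodes {T, N, Z, U}, right has 1 {L}.
    Root T: left subtree has 0 nodes { }, right has 3 {N, Z, U}.
      Root U: left subtree has 2 nodes {N, Z}, right has 0 { }.
        Root N: left subtree has 0 nodes { }, right has 1 {Z}.

P, K, Z, N, U, T, L, Q, A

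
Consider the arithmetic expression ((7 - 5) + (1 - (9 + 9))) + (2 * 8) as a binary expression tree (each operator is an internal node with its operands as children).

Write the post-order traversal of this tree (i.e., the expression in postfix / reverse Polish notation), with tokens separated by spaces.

7 5 - 1 9 9 + - + 2 8 * +

Post-order on an expression tree gives postfix notation: for each operator, emit left operand, right operand, then the operator.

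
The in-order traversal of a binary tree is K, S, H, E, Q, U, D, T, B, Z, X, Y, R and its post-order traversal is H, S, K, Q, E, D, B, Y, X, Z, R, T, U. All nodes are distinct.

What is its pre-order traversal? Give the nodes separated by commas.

The last element of post-order is the root; it splits in-order into left and right subtrees.
Root U: left subtree has 5 nodes {K, S, H, E, Q}, right has 7 {D, T, B, Z, X, Y, R}.
  Root E: left subtree has 3 nodes {K, S, H}, right has 1 {Q}.
    Root K: left subtree has 0 nodes { }, right has 2 {S, H}.
      Root S: left subtree has 0 nodes { }, right has 1 {H}.
  Root T: left subtree has 1 node {D}, right has 5 {B, Z, X, Y, R}.
    Root R: left subtree has 4 nodes {B, Z, X, Y}, right has 0 { }.
      Root Z: left subtree has 1 node {B}, right has 2 {X, Y}.
        Root X: left subtree has 0 nodes { }, right has 1 {Y}.

U, E, K, S, H, Q, T, D, R, Z, B, X, Y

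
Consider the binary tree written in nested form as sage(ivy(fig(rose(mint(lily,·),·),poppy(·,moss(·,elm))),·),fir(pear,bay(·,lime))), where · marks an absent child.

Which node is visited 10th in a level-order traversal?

mint

Level-order visits nodes level by level from the root, left to right within each level.
Level 0: sage
Level 1: ivy, fir
Level 2: fig, pear, bay
Level 3: rose, poppy, lime
Level 4: mint, moss
Level 5: lily, elm
Full level-order sequence: sage, ivy, fir, fig, pear, bay, rose, poppy, lime, mint, moss, lily, elm.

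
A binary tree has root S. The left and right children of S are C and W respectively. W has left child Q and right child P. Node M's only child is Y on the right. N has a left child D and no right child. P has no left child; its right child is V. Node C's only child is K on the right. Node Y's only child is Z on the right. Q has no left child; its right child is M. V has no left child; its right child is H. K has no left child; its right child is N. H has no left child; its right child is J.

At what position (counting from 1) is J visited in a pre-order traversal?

14

Pre-order visits the node, then its left subtree, then its right subtree.
Visit S.
At S: go left to C.
  Visit C.
  At C: no left child.
  At C: go right to K.
    Visit K.
    At K: no left child.
    At K: go right to N.
      Visit N.
      At N: go left to D.
        D is a leaf — visit D.
      At N: no right child.
At S: go right to W.
  Visit W.
  At W: go left to Q.
    Visit Q.
    At Q: no left child.
    At Q: go right to M.
      Visit M.
      At M: no left child.
      At M: go right to Y.
        Visit Y.
        At Y: no left child.
        At Y: go right to Z.
          Z is a leaf — visit Z.
  At W: go right to P.
    Visit P.
    At P: no left child.
    At P: go right to V.
      Visit V.
      At V: no left child.
      At V: go right to H.
        Visit H.
        At H: no left child.
        At H: go right to J.
          J is a leaf — visit J.
Full pre-order sequence: S, C, K, N, D, W, Q, M, Y, Z, P, V, H, J.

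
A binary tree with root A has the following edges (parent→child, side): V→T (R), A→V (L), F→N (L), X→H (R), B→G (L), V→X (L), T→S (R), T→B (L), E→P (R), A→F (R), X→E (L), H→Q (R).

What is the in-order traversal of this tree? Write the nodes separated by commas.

In-order visits the left subtree, then the node, then the right subtree.
At A: go left to V.
  At V: go left to X.
    At X: go left to E.
      At E: no left child.
      Visit E.
      At E: go right to P.
        P is a leaf — visit P.
    Visit X.
    At X: go right to H.
      At H: no left child.
      Visit H.
      At H: go right to Q.
        Q is a leaf — visit Q.
  Visit V.
  At V: go right to T.
    At T: go left to B.
      At B: go left to G.
        G is a leaf — visit G.
      Visit B.
      At B: no right child.
    Visit T.
    At T: go right to S.
      S is a leaf — visit S.
Visit A.
At A: go right to F.
  At F: go left to N.
    N is a leaf — visit N.
  Visit F.
  At F: no right child.

E, P, X, H, Q, V, G, B, T, S, A, N, F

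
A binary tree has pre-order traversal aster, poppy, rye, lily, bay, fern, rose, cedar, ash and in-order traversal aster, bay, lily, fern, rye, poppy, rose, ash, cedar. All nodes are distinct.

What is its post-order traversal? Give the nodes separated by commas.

bay, fern, lily, rye, ash, cedar, rose, poppy, aster

The first element of pre-order is the root; it splits in-order into left and right subtrees.
Root aster: left subtree has 0 nodes { }, right has 8 {bay, lily, fern, rye, poppy, rose, ash, cedar}.
  Root poppy: left subtree has 4 nodes {bay, lily, fern, rye}, right has 3 {rose, ash, cedar}.
    Root rye: left subtree has 3 nodes {bay, lily, fern}, right has 0 { }.
      Root lily: left subtree has 1 node {bay}, right has 1 {fern}.
    Root rose: left subtree has 0 nodes { }, right has 2 {ash, cedar}.
      Root cedar: left subtree has 1 node {ash}, right has 0 { }.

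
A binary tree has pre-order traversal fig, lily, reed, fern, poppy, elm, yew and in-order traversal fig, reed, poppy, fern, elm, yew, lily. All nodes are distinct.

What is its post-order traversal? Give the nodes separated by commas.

The first element of pre-order is the root; it splits in-order into left and right subtrees.
Root fig: left subtree has 0 nodes { }, right has 6 {reed, poppy, fern, elm, yew, lily}.
  Root lily: left subtree has 5 nodes {reed, poppy, fern, elm, yew}, right has 0 { }.
    Root reed: left subtree has 0 nodes { }, right has 4 {poppy, fern, elm, yew}.
      Root fern: left subtree has 1 node {poppy}, right has 2 {elm, yew}.
        Root elm: left subtree has 0 nodes { }, right has 1 {yew}.

poppy, yew, elm, fern, reed, lily, fig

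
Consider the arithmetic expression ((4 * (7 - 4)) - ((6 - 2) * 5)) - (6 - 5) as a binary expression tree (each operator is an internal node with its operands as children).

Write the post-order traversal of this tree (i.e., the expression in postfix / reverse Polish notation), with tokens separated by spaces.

Post-order on an expression tree gives postfix notation: for each operator, emit left operand, right operand, then the operator.

4 7 4 - * 6 2 - 5 * - 6 5 - -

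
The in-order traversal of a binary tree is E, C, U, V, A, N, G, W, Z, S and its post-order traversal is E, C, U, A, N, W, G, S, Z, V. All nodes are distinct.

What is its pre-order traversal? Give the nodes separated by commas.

V, U, C, E, Z, G, N, A, W, S

The last element of post-order is the root; it splits in-order into left and right subtrees.
Root V: left subtree has 3 nodes {E, C, U}, right has 6 {A, N, G, W, Z, S}.
  Root U: left subtree has 2 nodes {E, C}, right has 0 { }.
    Root C: left subtree has 1 node {E}, right has 0 { }.
  Root Z: left subtree has 4 nodes {A, N, G, W}, right has 1 {S}.
    Root G: left subtree has 2 nodes {A, N}, right has 1 {W}.
      Root N: left subtree has 1 node {A}, right has 0 { }.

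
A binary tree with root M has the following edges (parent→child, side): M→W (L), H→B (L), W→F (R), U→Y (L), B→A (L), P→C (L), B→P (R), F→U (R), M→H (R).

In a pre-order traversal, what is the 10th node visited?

C

Pre-order visits the node, then its left subtree, then its right subtree.
Visit M.
At M: go left to W.
  Visit W.
  At W: no left child.
  At W: go right to F.
    Visit F.
    At F: no left child.
    At F: go right to U.
      Visit U.
      At U: go left to Y.
        Y is a leaf — visit Y.
      At U: no right child.
At M: go right to H.
  Visit H.
  At H: go left to B.
    Visit B.
    At B: go left to A.
      A is a leaf — visit A.
    At B: go right to P.
      Visit P.
      At P: go left to C.
        C is a leaf — visit C.
      At P: no right child.
  At H: no right child.
Full pre-order sequence: M, W, F, U, Y, H, B, A, P, C.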